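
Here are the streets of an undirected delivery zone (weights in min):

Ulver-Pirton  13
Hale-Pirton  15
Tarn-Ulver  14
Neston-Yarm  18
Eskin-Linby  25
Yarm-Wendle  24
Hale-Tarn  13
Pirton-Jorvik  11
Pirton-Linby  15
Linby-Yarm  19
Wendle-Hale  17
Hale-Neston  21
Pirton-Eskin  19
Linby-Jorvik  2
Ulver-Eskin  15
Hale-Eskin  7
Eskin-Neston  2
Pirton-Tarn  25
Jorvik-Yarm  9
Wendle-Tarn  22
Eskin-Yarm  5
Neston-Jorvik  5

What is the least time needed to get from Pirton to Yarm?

20 min

Enumerating some paths:
Pirton–Jorvik–Yarm: 11+9 = 20
Pirton–Jorvik–Neston–Eskin–Yarm: 11+5+2+5 = 23
Cheapest is Pirton–Jorvik–Yarm at 20 min.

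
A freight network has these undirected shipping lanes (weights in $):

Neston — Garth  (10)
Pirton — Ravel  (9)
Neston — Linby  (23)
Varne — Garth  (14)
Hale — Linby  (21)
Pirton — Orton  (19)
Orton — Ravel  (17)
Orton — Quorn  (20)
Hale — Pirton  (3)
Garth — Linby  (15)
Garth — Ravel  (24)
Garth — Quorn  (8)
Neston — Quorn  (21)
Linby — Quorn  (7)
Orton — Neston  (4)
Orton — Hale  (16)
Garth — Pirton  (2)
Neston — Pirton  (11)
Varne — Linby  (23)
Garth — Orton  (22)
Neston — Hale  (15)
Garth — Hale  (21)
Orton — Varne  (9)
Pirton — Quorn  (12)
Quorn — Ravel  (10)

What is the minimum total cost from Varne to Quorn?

$22

Settle nodes by increasing distance from Varne:
Varne: 0
Orton: 9  (via Varne)
Neston: 13  (via Orton)
Garth: 14  (via Varne)
Pirton: 16  (via Garth)
Hale: 19  (via Pirton)
Quorn: 22  (via Garth)
Shortest route: Varne → Garth → Quorn = $22.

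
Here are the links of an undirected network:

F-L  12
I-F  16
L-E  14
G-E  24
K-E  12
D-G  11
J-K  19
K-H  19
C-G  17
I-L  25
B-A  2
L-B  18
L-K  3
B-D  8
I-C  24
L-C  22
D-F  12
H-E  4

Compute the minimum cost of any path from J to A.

42

Candidate routes:
J - K - L - B - A: 19+3+18+2 = 42
J - K - L - F - D - B - A: 19+3+12+12+8+2 = 56
J - K - E - L - B - A: 19+12+14+18+2 = 65
J - K - E - G - D - B - A: 19+12+24+11+8+2 = 76
Cheapest is J - K - L - B - A at 42.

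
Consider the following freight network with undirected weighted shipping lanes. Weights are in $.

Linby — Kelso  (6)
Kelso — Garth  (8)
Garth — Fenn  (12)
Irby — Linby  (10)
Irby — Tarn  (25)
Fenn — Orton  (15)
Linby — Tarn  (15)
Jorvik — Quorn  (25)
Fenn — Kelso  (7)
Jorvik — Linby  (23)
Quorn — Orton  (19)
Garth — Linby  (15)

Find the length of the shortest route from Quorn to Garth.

$46

Shortest distances from Quorn:
Quorn: 0
Orton: 19  (via Quorn)
Jorvik: 25  (via Quorn)
Fenn: 34  (via Orton)
Kelso: 41  (via Fenn)
Garth: 46  (via Fenn)
Shortest route: Quorn–Orton–Fenn–Garth = $46.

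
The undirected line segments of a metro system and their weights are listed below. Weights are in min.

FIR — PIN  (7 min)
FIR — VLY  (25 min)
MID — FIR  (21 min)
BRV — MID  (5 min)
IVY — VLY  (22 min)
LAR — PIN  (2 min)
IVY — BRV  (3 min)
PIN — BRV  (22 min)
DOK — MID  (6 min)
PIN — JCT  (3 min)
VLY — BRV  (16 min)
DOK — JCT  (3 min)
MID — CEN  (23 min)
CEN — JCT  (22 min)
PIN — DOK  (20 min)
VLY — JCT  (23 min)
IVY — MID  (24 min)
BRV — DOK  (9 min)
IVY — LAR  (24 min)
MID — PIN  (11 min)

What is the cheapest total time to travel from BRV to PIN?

15 min

Settle nodes by increasing distance from BRV:
BRV: 0
IVY: 3  (via BRV)
MID: 5  (via BRV)
DOK: 9  (via BRV)
JCT: 12  (via DOK)
PIN: 15  (via JCT)
Shortest route: BRV–DOK–JCT–PIN = 15 min.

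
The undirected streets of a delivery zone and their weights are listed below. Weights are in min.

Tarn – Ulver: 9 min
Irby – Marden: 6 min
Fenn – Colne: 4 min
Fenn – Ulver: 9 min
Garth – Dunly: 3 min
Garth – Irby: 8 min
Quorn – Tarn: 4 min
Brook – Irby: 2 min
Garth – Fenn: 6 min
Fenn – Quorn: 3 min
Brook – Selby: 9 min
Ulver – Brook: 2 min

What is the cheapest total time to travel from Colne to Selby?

Shortest distances from Colne:
Colne: 0
Fenn: 4  (via Colne)
Quorn: 7  (via Fenn)
Garth: 10  (via Fenn)
Tarn: 11  (via Quorn)
Dunly: 13  (via Garth)
Ulver: 13  (via Fenn)
Brook: 15  (via Ulver)
Irby: 17  (via Brook)
Marden: 23  (via Irby)
Selby: 24  (via Brook)
Shortest route: Colne–Fenn–Ulver–Brook–Selby = 24 min.

24 min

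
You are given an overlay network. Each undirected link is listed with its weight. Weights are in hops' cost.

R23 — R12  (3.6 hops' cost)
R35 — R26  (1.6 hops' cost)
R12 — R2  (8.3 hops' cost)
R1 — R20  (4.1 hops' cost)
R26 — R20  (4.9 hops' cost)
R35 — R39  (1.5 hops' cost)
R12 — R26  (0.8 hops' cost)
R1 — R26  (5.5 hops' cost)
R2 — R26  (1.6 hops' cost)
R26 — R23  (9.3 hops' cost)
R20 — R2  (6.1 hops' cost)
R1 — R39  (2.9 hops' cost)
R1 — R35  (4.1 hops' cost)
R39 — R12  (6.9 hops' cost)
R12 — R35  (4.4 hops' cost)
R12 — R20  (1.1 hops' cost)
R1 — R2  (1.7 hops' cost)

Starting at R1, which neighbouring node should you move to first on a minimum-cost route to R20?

Enumerating some paths:
R1 - R2 - R26 - R12 - R20: 1.7+1.6+0.8+1.1 = 5.2
R1 - R20: 4.1 = 4.1
Cheapest is R1 - R20 at 4.1 hops' cost.
So from R1 the first move is to R20.

R20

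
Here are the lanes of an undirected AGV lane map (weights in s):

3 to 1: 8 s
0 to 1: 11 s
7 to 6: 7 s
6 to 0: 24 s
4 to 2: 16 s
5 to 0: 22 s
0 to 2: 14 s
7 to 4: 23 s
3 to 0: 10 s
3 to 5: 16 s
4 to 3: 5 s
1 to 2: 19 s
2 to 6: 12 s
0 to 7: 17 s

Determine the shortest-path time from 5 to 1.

24 s

Settle nodes by increasing distance from 5:
5: 0
3: 16  (via 5)
4: 21  (via 3)
0: 22  (via 5)
1: 24  (via 3)
Shortest route: 5 → 3 → 1 = 24 s.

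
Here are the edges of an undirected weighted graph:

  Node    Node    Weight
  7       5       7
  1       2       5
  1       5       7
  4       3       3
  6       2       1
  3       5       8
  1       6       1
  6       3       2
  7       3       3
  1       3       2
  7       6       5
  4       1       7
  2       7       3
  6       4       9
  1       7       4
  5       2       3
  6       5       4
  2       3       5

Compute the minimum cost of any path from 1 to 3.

2

Enumerating some paths:
1–3: 2 = 2
1–6–3: 1+2 = 3
The minimum is 2 via 1–3.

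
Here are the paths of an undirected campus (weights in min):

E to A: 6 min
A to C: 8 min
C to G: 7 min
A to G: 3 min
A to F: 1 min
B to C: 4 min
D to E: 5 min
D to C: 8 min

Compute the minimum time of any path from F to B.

Compare a few routes:
F → A → C → B: 1+8+4 = 13
F → A → G → C → B: 1+3+7+4 = 15
The minimum is 13 min via F → A → C → B.

13 min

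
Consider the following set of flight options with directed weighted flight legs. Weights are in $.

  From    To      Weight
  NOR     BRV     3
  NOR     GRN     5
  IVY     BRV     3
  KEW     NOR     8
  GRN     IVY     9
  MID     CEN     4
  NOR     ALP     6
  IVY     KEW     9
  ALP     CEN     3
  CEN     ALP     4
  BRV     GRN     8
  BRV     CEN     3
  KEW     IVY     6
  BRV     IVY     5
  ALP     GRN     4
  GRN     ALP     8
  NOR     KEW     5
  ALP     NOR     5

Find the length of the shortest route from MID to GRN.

$12

Compare a few routes:
MID - CEN - ALP - GRN: 4+4+4 = 12
MID - CEN - ALP - NOR - GRN: 4+4+5+5 = 18
MID - CEN - ALP - NOR - BRV - GRN: 4+4+5+3+8 = 24
The minimum is $12 via MID - CEN - ALP - GRN.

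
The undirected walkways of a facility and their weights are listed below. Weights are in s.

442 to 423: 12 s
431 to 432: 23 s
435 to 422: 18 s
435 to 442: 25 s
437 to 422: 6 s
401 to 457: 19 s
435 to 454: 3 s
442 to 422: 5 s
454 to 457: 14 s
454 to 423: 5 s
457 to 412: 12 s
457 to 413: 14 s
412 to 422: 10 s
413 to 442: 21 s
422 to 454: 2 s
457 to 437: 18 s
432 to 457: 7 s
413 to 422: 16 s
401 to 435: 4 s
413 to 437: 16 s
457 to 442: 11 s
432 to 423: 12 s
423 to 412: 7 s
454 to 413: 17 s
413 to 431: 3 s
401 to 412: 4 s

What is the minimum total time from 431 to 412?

29 s

Settle nodes by increasing distance from 431:
431: 0
413: 3  (via 431)
457: 17  (via 413)
437: 19  (via 413)
422: 19  (via 413)
454: 20  (via 413)
432: 23  (via 431)
435: 23  (via 454)
442: 24  (via 413)
423: 25  (via 454)
401: 27  (via 435)
412: 29  (via 457)
Shortest route: 431 → 413 → 457 → 412 = 29 s.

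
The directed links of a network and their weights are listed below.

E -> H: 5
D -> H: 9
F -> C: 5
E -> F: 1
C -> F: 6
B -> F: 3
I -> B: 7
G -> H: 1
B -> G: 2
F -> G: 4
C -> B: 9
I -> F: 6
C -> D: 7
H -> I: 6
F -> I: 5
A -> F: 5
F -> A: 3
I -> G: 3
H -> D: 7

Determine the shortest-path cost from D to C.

26

Candidate routes:
D → H → I → B → F → C: 9+6+7+3+5 = 30
D → H → I → F → C: 9+6+6+5 = 26
Cheapest is D → H → I → F → C at 26.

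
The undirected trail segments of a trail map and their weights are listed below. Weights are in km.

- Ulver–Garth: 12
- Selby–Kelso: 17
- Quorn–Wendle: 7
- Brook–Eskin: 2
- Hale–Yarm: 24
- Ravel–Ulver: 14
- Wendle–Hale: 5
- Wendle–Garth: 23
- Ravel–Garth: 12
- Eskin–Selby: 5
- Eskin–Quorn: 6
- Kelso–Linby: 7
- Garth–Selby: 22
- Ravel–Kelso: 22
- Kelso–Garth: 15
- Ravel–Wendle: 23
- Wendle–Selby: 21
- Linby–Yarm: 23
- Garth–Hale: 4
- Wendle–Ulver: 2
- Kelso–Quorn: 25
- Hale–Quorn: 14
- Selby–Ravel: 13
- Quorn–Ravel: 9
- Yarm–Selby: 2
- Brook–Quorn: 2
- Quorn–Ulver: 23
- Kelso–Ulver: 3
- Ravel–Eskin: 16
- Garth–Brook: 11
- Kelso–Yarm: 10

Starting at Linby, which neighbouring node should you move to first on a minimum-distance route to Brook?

Candidate routes:
Linby - Kelso - Ulver - Wendle - Quorn - Brook: 7+3+2+7+2 = 21
Linby - Kelso - Yarm - Selby - Eskin - Brook: 7+10+2+5+2 = 26
Cheapest is Linby - Kelso - Ulver - Wendle - Quorn - Brook at 21 km.
So from Linby the first move is to Kelso.

Kelso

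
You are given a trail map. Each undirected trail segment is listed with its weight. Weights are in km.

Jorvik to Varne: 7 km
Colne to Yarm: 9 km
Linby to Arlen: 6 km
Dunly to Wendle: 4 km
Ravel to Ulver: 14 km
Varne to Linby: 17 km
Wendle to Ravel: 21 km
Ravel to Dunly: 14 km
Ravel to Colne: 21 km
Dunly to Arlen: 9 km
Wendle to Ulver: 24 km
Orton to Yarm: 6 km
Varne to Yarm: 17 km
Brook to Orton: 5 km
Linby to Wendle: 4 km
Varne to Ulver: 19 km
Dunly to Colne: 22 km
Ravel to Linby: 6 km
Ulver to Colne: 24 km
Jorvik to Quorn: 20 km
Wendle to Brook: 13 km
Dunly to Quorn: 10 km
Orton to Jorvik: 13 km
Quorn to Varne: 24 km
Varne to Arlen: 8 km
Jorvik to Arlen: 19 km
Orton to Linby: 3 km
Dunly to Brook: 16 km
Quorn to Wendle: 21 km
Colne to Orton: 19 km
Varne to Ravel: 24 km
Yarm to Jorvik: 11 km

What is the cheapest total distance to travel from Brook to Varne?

Candidate routes:
Brook - Orton - Linby - Varne: 5+3+17 = 25
Brook - Orton - Jorvik - Varne: 5+13+7 = 25
Brook - Orton - Linby - Arlen - Varne: 5+3+6+8 = 22
Cheapest is Brook - Orton - Linby - Arlen - Varne at 22 km.

22 km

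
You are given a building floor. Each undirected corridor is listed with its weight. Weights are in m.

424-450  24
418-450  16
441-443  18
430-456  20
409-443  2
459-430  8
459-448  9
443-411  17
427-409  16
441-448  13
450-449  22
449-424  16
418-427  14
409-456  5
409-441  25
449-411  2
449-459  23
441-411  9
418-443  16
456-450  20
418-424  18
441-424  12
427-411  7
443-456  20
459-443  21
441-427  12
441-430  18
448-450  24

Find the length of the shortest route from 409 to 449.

21 m

Running Dijkstra from 409:
409: 0
443: 2  (via 409)
456: 5  (via 409)
427: 16  (via 409)
418: 18  (via 443)
411: 19  (via 443)
441: 20  (via 443)
449: 21  (via 411)
Shortest route: 409 → 443 → 411 → 449 = 21 m.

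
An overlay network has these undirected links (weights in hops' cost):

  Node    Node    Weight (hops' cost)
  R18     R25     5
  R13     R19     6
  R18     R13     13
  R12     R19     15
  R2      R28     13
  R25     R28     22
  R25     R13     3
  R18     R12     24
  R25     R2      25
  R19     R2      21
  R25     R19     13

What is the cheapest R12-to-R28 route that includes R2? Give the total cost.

Best R12 to R2: R12 → R19 → R2 costing 36
Shortest R2→R28: R2 → R28 = 13
Total via R2: 36 + 13 = 49 hops' cost.

49 hops' cost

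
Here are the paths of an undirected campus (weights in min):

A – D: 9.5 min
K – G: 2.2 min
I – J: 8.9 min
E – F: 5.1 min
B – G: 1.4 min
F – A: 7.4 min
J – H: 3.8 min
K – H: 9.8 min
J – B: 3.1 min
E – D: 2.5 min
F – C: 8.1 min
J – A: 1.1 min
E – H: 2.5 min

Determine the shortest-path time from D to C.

Compare a few routes:
D–A–F–C: 9.5+7.4+8.1 = 25
D–E–F–C: 2.5+5.1+8.1 = 15.7
The minimum is 15.7 min via D–E–F–C.

15.7 min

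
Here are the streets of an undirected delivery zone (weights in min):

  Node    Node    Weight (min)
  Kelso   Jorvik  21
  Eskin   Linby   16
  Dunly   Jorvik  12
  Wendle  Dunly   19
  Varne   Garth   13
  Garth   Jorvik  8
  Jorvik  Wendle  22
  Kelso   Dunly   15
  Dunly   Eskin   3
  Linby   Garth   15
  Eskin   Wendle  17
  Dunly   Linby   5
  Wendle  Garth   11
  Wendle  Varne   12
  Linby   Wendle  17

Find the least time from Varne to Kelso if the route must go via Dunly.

46 min

Shortest Varne→Dunly: Varne–Wendle–Dunly = 31
Shortest Dunly→Kelso: Dunly–Kelso = 15
Total via Dunly: 31 + 15 = 46 min.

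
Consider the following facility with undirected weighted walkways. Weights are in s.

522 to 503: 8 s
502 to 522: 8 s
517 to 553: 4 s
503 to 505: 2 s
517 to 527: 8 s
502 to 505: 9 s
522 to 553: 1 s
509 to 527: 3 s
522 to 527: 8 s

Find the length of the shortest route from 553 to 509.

12 s

Candidate routes:
553 → 517 → 527 → 509: 4+8+3 = 15
553 → 522 → 527 → 509: 1+8+3 = 12
The minimum is 12 s via 553 → 522 → 527 → 509.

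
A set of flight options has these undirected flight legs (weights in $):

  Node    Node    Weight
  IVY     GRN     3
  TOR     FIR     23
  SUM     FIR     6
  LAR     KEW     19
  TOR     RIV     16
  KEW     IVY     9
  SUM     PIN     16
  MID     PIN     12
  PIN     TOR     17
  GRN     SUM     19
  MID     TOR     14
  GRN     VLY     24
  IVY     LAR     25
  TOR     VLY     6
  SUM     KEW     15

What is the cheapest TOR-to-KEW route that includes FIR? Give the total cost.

$44

Best TOR to FIR: TOR → FIR costing 23
Best FIR to KEW: FIR → SUM → KEW costing 21
Total via FIR: 23 + 21 = $44.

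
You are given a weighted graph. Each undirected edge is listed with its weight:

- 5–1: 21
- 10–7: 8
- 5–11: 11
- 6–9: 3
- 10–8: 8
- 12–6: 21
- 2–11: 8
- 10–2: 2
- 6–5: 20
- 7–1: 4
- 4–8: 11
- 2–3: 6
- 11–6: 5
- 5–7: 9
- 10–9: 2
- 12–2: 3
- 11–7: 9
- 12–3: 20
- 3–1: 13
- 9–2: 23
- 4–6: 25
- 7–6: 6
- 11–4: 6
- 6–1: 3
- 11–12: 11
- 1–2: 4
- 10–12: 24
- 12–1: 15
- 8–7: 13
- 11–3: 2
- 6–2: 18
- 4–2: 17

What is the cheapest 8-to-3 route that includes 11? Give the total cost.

19

Best 8 to 11: 8 → 4 → 11 costing 17
Best 11 to 3: 11 → 3 costing 2
Total via 11: 17 + 2 = 19.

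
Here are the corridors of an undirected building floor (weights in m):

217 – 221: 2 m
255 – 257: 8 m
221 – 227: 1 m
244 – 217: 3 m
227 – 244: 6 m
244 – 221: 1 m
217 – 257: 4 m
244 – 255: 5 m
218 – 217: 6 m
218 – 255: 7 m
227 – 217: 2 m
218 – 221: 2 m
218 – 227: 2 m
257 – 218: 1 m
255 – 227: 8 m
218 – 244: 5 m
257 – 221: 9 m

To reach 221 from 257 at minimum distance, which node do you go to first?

218

Candidate routes:
257 - 218 - 227 - 221: 1+2+1 = 4
257 - 218 - 221: 1+2 = 3
Cheapest is 257 - 218 - 221 at 3 m.
So from 257 the first move is to 218.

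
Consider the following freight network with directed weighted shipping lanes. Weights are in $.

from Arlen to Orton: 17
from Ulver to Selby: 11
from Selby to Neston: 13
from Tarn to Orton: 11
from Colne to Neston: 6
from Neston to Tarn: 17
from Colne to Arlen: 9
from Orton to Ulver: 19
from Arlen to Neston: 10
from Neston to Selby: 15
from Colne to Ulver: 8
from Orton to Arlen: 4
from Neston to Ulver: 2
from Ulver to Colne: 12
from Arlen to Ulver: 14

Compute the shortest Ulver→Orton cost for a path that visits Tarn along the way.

$46

Best Ulver to Tarn: Ulver → Colne → Neston → Tarn costing 35
Best Tarn to Orton: Tarn → Orton costing 11
Total via Tarn: 35 + 11 = $46.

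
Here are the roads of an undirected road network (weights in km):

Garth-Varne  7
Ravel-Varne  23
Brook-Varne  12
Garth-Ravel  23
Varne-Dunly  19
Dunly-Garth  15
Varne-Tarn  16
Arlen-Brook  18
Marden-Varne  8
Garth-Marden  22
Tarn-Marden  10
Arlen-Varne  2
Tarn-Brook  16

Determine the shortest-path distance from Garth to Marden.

15 km

Enumerating some paths:
Garth → Varne → Marden: 7+8 = 15
Garth → Varne → Tarn → Marden: 7+16+10 = 33
Garth → Marden: 22 = 22
The minimum is 15 km via Garth → Varne → Marden.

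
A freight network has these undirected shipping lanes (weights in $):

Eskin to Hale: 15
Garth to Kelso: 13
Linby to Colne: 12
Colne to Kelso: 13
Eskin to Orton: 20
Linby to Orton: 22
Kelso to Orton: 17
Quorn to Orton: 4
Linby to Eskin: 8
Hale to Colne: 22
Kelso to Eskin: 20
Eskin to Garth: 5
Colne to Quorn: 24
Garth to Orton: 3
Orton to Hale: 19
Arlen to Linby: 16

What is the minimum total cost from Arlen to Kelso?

$41

Running Dijkstra from Arlen:
Arlen: 0
Linby: 16  (via Arlen)
Eskin: 24  (via Linby)
Colne: 28  (via Linby)
Garth: 29  (via Eskin)
Orton: 32  (via Garth)
Quorn: 36  (via Orton)
Hale: 39  (via Eskin)
Kelso: 41  (via Colne)
Shortest route: Arlen → Linby → Colne → Kelso = $41.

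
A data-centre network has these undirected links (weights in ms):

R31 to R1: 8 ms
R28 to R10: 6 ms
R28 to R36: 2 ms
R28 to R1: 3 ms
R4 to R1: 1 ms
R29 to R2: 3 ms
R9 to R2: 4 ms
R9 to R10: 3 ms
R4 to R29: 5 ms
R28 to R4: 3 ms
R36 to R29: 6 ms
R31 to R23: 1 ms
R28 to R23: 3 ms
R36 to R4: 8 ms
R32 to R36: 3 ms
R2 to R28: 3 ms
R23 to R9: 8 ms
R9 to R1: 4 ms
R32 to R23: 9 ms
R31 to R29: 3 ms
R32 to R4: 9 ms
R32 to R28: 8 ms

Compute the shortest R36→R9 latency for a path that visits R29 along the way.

13 ms

Shortest R36→R29: R36–R29 = 6
Shortest R29→R9: R29–R2–R9 = 7
Total via R29: 6 + 7 = 13 ms.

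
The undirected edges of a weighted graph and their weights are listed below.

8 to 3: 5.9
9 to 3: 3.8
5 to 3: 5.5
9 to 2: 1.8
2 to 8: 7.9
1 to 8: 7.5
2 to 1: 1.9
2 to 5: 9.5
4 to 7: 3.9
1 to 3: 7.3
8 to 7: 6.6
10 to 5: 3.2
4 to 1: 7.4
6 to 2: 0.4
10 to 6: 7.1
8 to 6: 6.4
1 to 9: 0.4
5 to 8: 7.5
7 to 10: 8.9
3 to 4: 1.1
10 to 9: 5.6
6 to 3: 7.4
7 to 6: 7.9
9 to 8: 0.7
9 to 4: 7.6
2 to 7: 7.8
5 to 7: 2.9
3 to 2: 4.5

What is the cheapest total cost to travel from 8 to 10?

6.3

Shortest distances from 8:
8: 0
9: 0.7  (via 8)
1: 1.1  (via 9)
2: 2.5  (via 9)
6: 2.9  (via 2)
3: 4.5  (via 9)
4: 5.6  (via 3)
10: 6.3  (via 9)
Shortest route: 8 → 9 → 10 = 6.3.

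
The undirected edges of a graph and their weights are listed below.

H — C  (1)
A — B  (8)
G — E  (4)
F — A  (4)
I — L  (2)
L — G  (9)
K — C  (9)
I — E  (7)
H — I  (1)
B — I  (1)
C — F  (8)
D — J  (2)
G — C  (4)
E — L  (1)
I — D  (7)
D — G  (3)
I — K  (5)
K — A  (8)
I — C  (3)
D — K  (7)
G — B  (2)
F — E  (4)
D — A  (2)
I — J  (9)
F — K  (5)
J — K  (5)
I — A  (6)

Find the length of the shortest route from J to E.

9

Shortest distances from J:
J: 0
D: 2  (via J)
A: 4  (via D)
G: 5  (via D)
K: 5  (via J)
B: 7  (via G)
F: 8  (via A)
I: 8  (via B)
C: 9  (via G)
E: 9  (via G)
Shortest route: J → D → G → E = 9.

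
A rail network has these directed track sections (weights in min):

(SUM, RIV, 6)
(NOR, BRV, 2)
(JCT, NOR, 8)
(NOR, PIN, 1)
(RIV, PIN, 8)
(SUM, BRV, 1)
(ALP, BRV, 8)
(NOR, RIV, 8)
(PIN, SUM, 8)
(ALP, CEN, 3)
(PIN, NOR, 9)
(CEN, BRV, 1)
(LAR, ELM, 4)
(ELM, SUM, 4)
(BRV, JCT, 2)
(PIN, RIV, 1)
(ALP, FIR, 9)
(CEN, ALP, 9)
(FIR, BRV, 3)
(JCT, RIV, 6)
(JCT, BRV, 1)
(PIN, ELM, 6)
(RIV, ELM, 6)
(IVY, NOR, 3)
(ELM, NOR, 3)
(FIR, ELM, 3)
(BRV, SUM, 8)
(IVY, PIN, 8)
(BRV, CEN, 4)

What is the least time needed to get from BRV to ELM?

Compare a few routes:
BRV - JCT - NOR - PIN - ELM: 2+8+1+6 = 17
BRV - JCT - RIV - ELM: 2+6+6 = 14
Cheapest is BRV - JCT - RIV - ELM at 14 min.

14 min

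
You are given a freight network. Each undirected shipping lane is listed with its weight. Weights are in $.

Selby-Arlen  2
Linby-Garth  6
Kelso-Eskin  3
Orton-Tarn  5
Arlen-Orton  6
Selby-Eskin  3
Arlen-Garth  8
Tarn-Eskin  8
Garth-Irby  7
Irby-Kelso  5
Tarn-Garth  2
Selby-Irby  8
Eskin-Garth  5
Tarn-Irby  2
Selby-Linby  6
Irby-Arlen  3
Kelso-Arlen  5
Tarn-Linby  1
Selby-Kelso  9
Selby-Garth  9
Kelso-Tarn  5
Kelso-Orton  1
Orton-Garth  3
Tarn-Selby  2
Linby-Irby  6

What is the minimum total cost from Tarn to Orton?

$5

Shortest distances from Tarn:
Tarn: 0
Linby: 1  (via Tarn)
Garth: 2  (via Tarn)
Irby: 2  (via Tarn)
Selby: 2  (via Tarn)
Arlen: 4  (via Selby)
Eskin: 5  (via Selby)
Orton: 5  (via Tarn)
Shortest route: Tarn → Orton = $5.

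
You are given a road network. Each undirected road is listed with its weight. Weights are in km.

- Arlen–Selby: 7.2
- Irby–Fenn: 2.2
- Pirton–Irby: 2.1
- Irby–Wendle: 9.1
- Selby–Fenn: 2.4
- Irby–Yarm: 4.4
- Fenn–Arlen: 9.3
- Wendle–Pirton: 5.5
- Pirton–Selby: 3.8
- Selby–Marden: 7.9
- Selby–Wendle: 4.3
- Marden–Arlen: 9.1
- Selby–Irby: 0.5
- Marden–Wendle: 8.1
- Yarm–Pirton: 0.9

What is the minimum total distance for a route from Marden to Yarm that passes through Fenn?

15.5 km

Best Marden to Fenn: Marden → Selby → Fenn costing 10.3
Best Fenn to Yarm: Fenn → Irby → Pirton → Yarm costing 5.2
Total via Fenn: 10.3 + 5.2 = 15.5 km.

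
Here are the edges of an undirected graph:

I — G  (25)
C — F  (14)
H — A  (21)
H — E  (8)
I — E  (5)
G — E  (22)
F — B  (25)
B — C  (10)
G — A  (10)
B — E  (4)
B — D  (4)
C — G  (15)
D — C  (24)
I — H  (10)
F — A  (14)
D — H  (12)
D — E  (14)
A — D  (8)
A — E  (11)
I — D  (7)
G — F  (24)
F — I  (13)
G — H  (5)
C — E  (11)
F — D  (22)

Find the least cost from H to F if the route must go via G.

29

Best H to G: H → G costing 5
Shortest G→F: G → F = 24
Total via G: 5 + 24 = 29.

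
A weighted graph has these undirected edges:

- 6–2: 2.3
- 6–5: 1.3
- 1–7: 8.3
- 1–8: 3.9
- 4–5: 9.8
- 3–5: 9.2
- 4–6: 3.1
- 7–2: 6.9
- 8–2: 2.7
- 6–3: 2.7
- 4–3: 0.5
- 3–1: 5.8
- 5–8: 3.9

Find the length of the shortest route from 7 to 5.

10.5

Settle nodes by increasing distance from 7:
7: 0
2: 6.9  (via 7)
1: 8.3  (via 7)
6: 9.2  (via 2)
8: 9.6  (via 2)
5: 10.5  (via 6)
Shortest route: 7–2–6–5 = 10.5.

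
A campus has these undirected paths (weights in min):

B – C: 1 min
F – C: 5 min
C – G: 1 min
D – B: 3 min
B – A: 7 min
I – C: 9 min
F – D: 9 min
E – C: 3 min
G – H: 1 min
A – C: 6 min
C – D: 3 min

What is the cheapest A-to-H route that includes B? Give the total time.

10 min

Best A to B: A → B costing 7
Best B to H: B → C → G → H costing 3
Total via B: 7 + 3 = 10 min.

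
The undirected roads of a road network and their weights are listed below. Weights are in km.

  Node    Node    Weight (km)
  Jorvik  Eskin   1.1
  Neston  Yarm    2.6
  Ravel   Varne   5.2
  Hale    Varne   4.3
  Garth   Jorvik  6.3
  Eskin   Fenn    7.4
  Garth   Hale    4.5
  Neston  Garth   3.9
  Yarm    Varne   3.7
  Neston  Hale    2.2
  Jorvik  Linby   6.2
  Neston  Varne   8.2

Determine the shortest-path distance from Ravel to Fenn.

Enumerating some paths:
Ravel → Varne → Yarm → Neston → Garth → Jorvik → Eskin → Fenn: 5.2+3.7+2.6+3.9+6.3+1.1+7.4 = 30.2
Ravel → Varne → Hale → Garth → Jorvik → Eskin → Fenn: 5.2+4.3+4.5+6.3+1.1+7.4 = 28.8
The minimum is 28.8 km via Ravel → Varne → Hale → Garth → Jorvik → Eskin → Fenn.

28.8 km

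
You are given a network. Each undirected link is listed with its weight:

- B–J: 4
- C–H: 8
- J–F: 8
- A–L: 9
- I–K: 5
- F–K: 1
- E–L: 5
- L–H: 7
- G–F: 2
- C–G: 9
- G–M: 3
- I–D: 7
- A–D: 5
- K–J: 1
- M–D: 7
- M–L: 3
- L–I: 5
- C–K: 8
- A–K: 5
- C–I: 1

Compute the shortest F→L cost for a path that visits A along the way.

15

Shortest F→A: F → K → A = 6
Shortest A→L: A → L = 9
Total via A: 6 + 9 = 15.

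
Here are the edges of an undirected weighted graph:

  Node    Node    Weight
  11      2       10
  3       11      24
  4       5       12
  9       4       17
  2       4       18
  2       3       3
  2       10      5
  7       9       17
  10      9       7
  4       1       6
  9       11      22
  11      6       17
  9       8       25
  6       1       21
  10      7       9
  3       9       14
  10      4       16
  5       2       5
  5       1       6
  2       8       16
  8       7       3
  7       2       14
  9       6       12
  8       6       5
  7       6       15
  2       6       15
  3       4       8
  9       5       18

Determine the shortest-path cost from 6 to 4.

26

Settle nodes by increasing distance from 6:
6: 0
8: 5  (via 6)
7: 8  (via 8)
9: 12  (via 6)
2: 15  (via 6)
10: 17  (via 7)
11: 17  (via 6)
3: 18  (via 2)
5: 20  (via 2)
1: 21  (via 6)
4: 26  (via 3)
Shortest route: 6 → 2 → 3 → 4 = 26.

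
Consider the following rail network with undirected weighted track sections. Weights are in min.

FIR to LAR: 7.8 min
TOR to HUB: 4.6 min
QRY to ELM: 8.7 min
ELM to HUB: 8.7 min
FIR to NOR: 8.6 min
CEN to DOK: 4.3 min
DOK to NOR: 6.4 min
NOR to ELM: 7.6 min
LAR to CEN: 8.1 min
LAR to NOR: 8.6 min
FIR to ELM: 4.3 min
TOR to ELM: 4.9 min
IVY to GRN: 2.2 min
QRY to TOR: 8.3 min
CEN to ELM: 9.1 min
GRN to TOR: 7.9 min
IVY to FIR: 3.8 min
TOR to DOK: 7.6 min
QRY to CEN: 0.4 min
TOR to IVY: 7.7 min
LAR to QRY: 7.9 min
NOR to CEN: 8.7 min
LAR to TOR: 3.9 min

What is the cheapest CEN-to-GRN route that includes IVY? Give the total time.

18.6 min

Best CEN to IVY: CEN–QRY–TOR–IVY costing 16.4
Shortest IVY→GRN: IVY–GRN = 2.2
Total via IVY: 16.4 + 2.2 = 18.6 min.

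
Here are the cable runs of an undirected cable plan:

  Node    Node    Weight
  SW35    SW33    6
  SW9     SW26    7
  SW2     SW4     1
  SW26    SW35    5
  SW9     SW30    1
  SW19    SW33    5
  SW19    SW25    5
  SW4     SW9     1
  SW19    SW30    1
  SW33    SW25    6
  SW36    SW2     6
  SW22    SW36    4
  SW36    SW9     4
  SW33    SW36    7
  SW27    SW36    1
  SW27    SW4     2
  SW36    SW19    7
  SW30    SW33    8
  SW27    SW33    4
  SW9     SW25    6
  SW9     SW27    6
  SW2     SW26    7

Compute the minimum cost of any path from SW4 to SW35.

Candidate routes:
SW4 → SW27 → SW33 → SW35: 2+4+6 = 12
SW4 → SW2 → SW26 → SW35: 1+7+5 = 13
SW4 → SW9 → SW26 → SW35: 1+7+5 = 13
Cheapest is SW4 → SW27 → SW33 → SW35 at 12.

12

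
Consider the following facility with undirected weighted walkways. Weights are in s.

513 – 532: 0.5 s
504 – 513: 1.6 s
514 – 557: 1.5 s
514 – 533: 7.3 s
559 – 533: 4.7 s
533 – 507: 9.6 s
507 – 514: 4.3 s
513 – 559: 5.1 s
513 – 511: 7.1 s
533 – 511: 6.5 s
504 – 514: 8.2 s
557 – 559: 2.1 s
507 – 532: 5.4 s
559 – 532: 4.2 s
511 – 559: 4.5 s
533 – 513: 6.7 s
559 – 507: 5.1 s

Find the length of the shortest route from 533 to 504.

8.3 s

Settle nodes by increasing distance from 533:
533: 0
559: 4.7  (via 533)
511: 6.5  (via 533)
513: 6.7  (via 533)
557: 6.8  (via 559)
532: 7.2  (via 513)
514: 7.3  (via 533)
504: 8.3  (via 513)
Shortest route: 533–513–504 = 8.3 s.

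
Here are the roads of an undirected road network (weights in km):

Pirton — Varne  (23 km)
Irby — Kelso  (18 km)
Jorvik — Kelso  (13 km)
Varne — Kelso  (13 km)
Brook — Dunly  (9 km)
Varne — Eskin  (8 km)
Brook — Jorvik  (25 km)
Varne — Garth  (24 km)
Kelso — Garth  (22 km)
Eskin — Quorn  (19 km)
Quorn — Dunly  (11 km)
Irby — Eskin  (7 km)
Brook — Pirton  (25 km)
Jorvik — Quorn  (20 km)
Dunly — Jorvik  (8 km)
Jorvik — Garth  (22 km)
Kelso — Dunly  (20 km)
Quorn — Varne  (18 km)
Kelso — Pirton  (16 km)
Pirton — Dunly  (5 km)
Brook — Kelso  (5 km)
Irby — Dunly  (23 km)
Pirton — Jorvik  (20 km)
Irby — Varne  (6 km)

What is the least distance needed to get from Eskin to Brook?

Enumerating some paths:
Eskin → Varne → Kelso → Brook: 8+13+5 = 26
Eskin → Irby → Kelso → Brook: 7+18+5 = 30
Cheapest is Eskin → Varne → Kelso → Brook at 26 km.

26 km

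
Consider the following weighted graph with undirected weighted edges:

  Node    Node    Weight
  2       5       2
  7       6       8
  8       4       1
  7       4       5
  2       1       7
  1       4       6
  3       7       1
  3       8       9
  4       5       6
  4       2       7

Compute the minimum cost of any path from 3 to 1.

Settle nodes by increasing distance from 3:
3: 0
7: 1  (via 3)
4: 6  (via 7)
8: 7  (via 4)
6: 9  (via 7)
1: 12  (via 4)
Shortest route: 3–7–4–1 = 12.

12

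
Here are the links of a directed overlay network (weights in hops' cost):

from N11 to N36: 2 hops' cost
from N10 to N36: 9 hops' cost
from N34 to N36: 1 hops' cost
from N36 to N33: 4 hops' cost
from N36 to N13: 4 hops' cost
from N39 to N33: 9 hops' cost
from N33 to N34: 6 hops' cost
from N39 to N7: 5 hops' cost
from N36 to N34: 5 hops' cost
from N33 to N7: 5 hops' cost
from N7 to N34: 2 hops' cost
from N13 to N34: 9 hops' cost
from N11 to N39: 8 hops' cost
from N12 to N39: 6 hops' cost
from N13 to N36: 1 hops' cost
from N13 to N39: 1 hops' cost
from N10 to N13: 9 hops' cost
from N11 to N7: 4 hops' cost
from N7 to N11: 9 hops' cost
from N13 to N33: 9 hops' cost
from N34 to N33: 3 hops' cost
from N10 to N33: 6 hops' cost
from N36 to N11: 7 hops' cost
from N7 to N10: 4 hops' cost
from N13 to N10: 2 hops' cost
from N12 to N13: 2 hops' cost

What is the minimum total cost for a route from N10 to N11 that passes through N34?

Best N10 to N34: N10 → N33 → N34 costing 12
Shortest N34→N11: N34 → N36 → N11 = 8
Total via N34: 12 + 8 = 20 hops' cost.

20 hops' cost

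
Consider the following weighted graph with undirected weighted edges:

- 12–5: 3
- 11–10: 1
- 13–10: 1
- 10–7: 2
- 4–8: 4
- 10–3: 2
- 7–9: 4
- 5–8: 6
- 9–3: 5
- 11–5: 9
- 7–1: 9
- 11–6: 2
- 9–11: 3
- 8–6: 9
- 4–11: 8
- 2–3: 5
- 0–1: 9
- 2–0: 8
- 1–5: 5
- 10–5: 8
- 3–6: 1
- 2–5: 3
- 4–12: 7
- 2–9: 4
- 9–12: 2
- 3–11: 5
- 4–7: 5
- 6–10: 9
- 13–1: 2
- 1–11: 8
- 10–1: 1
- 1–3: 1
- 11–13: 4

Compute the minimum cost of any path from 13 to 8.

Running Dijkstra from 13:
13: 0
10: 1  (via 13)
1: 2  (via 13)
11: 2  (via 10)
3: 3  (via 10)
7: 3  (via 10)
6: 4  (via 11)
9: 5  (via 11)
5: 7  (via 1)
12: 7  (via 9)
2: 8  (via 3)
4: 8  (via 7)
0: 11  (via 1)
8: 12  (via 4)
Shortest route: 13–10–7–4–8 = 12.

12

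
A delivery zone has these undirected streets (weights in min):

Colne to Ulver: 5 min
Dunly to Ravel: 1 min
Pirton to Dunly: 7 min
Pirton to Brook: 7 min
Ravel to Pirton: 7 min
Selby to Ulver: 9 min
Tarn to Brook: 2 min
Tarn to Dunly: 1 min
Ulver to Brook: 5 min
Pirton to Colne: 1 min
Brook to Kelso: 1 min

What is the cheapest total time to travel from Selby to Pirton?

Running Dijkstra from Selby:
Selby: 0
Ulver: 9  (via Selby)
Brook: 14  (via Ulver)
Colne: 14  (via Ulver)
Pirton: 15  (via Colne)
Shortest route: Selby–Ulver–Colne–Pirton = 15 min.

15 min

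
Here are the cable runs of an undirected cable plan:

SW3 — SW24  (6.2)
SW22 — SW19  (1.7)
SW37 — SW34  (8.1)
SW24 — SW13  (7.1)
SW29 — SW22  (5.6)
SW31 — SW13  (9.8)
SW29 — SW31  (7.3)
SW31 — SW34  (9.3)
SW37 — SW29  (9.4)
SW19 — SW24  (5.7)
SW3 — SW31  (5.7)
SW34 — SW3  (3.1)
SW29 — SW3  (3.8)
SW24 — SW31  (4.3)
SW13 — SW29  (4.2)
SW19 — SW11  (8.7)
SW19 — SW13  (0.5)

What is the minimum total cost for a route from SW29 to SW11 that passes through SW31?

26

Shortest SW29→SW31: SW29 → SW31 = 7.3
Shortest SW31→SW11: SW31 → SW24 → SW19 → SW11 = 18.7
Total via SW31: 7.3 + 18.7 = 26.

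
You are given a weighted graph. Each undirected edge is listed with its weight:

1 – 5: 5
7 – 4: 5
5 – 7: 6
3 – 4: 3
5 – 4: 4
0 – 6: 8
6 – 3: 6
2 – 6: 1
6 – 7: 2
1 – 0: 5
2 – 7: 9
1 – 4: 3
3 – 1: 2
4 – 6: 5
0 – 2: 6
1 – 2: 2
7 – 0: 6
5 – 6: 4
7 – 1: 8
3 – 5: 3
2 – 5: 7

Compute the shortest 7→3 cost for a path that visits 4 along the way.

8

Best 7 to 4: 7 → 4 costing 5
Shortest 4→3: 4 → 3 = 3
Total via 4: 5 + 3 = 8.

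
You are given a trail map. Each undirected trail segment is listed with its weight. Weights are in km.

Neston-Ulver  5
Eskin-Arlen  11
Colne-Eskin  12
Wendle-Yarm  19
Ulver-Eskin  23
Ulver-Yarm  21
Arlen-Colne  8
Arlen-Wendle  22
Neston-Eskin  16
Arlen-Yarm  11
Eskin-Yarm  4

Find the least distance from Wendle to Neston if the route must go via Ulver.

45 km

Shortest Wendle→Ulver: Wendle–Yarm–Ulver = 40
Best Ulver to Neston: Ulver–Neston costing 5
Total via Ulver: 40 + 5 = 45 km.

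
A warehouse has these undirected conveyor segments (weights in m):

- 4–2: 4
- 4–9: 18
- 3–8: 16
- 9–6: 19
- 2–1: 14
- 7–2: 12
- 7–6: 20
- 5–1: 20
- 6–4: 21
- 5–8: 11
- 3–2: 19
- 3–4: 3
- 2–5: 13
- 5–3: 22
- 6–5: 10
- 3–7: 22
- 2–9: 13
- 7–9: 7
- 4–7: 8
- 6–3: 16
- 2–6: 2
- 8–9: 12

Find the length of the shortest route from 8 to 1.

31 m

Running Dijkstra from 8:
8: 0
5: 11  (via 8)
9: 12  (via 8)
3: 16  (via 8)
4: 19  (via 3)
7: 19  (via 9)
6: 21  (via 5)
2: 23  (via 4)
1: 31  (via 5)
Shortest route: 8–5–1 = 31 m.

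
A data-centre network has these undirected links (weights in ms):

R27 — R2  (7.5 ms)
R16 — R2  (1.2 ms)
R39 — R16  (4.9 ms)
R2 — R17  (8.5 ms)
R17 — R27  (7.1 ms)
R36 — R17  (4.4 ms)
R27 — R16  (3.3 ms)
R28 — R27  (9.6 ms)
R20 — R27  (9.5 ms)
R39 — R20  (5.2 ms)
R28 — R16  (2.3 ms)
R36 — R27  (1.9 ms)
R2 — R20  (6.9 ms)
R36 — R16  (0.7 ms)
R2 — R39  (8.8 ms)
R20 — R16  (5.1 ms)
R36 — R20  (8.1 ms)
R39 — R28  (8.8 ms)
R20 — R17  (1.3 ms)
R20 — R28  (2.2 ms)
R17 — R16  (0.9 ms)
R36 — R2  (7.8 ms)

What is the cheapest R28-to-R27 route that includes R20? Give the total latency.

7 ms

Best R28 to R20: R28 → R20 costing 2.2
Shortest R20→R27: R20 → R17 → R16 → R36 → R27 = 4.8
Total via R20: 2.2 + 4.8 = 7 ms.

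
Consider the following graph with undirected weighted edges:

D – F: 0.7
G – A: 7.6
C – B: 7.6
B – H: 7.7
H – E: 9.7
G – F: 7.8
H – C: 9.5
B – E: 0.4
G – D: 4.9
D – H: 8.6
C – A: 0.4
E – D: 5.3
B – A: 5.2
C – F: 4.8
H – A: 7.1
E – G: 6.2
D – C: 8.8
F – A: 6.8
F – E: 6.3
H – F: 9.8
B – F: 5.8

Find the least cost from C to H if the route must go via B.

13.3

Shortest C→B: C–A–B = 5.6
Best B to H: B–H costing 7.7
Total via B: 5.6 + 7.7 = 13.3.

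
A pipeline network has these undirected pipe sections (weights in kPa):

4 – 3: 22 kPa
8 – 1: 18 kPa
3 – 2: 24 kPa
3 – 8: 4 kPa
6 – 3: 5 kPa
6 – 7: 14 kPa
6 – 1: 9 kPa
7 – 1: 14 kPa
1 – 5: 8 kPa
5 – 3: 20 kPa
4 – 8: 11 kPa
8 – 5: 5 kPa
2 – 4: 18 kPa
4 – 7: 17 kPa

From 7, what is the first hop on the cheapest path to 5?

1

Enumerating some paths:
7 → 1 → 5: 14+8 = 22
7 → 6 → 3 → 8 → 5: 14+5+4+5 = 28
7 → 4 → 8 → 5: 17+11+5 = 33
7 → 6 → 1 → 5: 14+9+8 = 31
Cheapest is 7 → 1 → 5 at 22 kPa.
So from 7 the first move is to 1.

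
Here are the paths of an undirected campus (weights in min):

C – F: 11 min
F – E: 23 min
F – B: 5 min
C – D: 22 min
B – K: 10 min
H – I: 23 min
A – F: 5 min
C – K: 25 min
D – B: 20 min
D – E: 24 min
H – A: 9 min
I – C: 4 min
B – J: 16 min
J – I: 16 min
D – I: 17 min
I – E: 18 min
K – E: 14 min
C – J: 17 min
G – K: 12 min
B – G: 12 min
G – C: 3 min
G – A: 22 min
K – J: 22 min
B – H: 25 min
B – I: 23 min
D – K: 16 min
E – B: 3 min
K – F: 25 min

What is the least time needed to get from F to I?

15 min

Running Dijkstra from F:
F: 0
A: 5  (via F)
B: 5  (via F)
E: 8  (via B)
C: 11  (via F)
G: 14  (via C)
H: 14  (via A)
I: 15  (via C)
Shortest route: F → C → I = 15 min.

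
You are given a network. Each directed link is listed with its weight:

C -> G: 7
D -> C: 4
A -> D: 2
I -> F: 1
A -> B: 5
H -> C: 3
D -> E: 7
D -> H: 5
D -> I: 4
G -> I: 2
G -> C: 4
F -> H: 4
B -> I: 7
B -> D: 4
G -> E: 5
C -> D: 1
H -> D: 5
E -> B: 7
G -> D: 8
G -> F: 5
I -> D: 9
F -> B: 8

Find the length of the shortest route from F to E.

15

Enumerating some paths:
F - H - C - G - E: 4+3+7+5 = 19
F - H - C - D - E: 4+3+1+7 = 15
F - B - D - E: 8+4+7 = 19
F - H - D - E: 4+5+7 = 16
Cheapest is F - H - C - D - E at 15.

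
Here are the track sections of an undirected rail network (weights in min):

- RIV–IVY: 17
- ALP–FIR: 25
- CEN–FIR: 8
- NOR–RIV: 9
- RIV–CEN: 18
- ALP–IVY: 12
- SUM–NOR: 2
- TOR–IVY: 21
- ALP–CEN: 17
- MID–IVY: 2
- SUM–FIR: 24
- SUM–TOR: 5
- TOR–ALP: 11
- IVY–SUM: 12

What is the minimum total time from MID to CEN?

Enumerating some paths:
MID - IVY - RIV - CEN: 2+17+18 = 37
MID - IVY - ALP - CEN: 2+12+17 = 31
Cheapest is MID - IVY - ALP - CEN at 31 min.

31 min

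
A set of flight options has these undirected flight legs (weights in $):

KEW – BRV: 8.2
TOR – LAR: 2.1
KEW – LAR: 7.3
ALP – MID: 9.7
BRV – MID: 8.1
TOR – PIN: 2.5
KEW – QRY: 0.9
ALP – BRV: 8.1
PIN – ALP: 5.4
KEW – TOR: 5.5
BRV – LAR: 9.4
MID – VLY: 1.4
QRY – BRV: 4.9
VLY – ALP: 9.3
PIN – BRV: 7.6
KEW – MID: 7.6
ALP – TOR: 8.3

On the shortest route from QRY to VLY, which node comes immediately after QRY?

Enumerating some paths:
QRY - BRV - MID - VLY: 4.9+8.1+1.4 = 14.4
QRY - KEW - MID - VLY: 0.9+7.6+1.4 = 9.9
The minimum is $9.9 via QRY - KEW - MID - VLY.
So from QRY the first move is to KEW.

KEW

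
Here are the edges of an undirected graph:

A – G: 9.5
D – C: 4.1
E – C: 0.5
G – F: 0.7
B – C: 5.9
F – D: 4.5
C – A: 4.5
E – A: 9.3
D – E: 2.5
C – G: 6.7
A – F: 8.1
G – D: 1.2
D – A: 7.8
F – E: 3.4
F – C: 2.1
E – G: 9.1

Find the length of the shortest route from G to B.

8.7

Enumerating some paths:
G–D–E–C–B: 1.2+2.5+0.5+5.9 = 10.1
G–F–E–C–B: 0.7+3.4+0.5+5.9 = 10.5
G–F–C–B: 0.7+2.1+5.9 = 8.7
Cheapest is G–F–C–B at 8.7.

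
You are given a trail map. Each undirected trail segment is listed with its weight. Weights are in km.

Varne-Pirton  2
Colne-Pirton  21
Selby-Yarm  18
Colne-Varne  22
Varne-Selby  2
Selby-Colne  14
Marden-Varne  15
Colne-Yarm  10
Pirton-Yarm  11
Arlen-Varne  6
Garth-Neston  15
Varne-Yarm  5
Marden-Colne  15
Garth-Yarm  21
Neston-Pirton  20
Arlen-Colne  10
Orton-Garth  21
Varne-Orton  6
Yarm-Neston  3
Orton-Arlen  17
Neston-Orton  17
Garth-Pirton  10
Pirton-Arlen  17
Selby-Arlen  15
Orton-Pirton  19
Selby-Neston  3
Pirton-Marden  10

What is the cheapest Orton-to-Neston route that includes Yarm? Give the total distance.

14 km

Best Orton to Yarm: Orton–Varne–Yarm costing 11
Best Yarm to Neston: Yarm–Neston costing 3
Total via Yarm: 11 + 3 = 14 km.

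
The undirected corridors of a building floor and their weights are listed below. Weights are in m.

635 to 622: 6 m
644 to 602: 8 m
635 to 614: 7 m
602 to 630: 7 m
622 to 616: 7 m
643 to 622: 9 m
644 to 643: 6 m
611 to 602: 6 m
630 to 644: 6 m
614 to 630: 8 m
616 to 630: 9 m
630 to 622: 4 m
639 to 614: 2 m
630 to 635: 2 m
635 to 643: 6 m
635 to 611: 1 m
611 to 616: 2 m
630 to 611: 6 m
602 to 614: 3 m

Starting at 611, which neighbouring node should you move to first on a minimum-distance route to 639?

Enumerating some paths:
611 - 602 - 614 - 639: 6+3+2 = 11
611 - 635 - 614 - 639: 1+7+2 = 10
Cheapest is 611 - 635 - 614 - 639 at 10 m.
So from 611 the first move is to 635.

635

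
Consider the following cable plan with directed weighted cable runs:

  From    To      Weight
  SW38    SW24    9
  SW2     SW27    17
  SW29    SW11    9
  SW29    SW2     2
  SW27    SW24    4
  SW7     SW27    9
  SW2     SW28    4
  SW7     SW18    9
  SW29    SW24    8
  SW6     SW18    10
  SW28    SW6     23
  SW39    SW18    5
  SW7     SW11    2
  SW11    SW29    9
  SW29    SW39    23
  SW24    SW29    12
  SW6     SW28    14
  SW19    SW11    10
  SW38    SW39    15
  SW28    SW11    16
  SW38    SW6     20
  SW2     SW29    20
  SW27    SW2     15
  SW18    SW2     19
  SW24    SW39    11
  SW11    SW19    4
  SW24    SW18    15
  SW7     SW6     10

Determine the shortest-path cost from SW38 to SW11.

30

Candidate routes:
SW38 - SW24 - SW29 - SW11: 9+12+9 = 30
SW38 - SW24 - SW29 - SW2 - SW28 - SW11: 9+12+2+4+16 = 43
The minimum is 30 via SW38 - SW24 - SW29 - SW11.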